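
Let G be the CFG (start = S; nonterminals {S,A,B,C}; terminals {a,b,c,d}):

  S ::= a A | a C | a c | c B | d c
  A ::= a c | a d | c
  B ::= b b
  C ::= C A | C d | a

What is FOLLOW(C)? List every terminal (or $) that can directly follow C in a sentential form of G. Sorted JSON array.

Compute FIRST by fixpoint:
[1]
  A via A→a c: +{a}
  A via A→c: +{c}
  B via B→b b: +{b}
  C via C→a: +{a}
  S via S→a A: +{a}
  S via S→c B: +{c}
  S via S→d c: +{d}
  FIRST(S)={a,c,d}  FIRST(A)={a,c}  FIRST(B)={b}  FIRST(C)={a}
[2] (stable)
  FIRST(S)={a,c,d}  FIRST(A)={a,c}  FIRST(B)={b}  FIRST(C)={a}

Compute FOLLOW by fixpoint:
initialize: $ ∈ FOLLOW(S)
pass 1:
  C→C A: FOLLOW(C) ⊇ FIRST(A) = {a,c}; new: +{a,c}
  C→C A: FOLLOW(A) ⊇ FOLLOW(C) ⊇ {a,c}; new: +{a,c}
  C→C d: FOLLOW(C) ⊇ FIRST(d) = {d}; new: +{d}
  S→a A: FOLLOW(A) ⊇ FOLLOW(S) ⊇ {$}; new: +{$}
  S→a C: FOLLOW(C) ⊇ FOLLOW(S) ⊇ {$}; new: +{$}
  S→c B: FOLLOW(B) ⊇ FOLLOW(S) ⊇ {$}; new: +{$}
  FOLLOW(S)={$}  FOLLOW(A)={$,a,c}  FOLLOW(B)={$}  FOLLOW(C)={$,a,c,d}
pass 2:
  C→C A: FOLLOW(A) ⊇ FOLLOW(C) ⊇ {$,a,c,d}; new: +{d}
  FOLLOW(S)={$}  FOLLOW(A)={$,a,c,d}  FOLLOW(B)={$}  FOLLOW(C)={$,a,c,d}
pass 3: (no change)
  FOLLOW(S)={$}  FOLLOW(A)={$,a,c,d}  FOLLOW(B)={$}  FOLLOW(C)={$,a,c,d}

FOLLOW(C) = ["$", "a", "c", "d"]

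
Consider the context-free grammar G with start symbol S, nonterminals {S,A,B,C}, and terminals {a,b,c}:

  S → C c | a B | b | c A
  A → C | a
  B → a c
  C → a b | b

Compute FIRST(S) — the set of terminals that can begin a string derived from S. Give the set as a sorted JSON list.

Compute FIRST by fixpoint:
[1]
  A via A→a: +{a}
  B via B→a c: +{a}
  C via C→a b: +{a}
  C via C→b: +{b}
  S via S→C c: +{a,b}
  S via S→c A: +{c}
  S: {a,b,c}  A: {a}  B: {a}  C: {a,b}
[2]
  A via A→C: +{b}
  S: {a,b,c}  A: {a,b}  B: {a}  C: {a,b}
[3] (no change)
  S: {a,b,c}  A: {a,b}  B: {a}  C: {a,b}

FIRST(S) = ["a", "b", "c"]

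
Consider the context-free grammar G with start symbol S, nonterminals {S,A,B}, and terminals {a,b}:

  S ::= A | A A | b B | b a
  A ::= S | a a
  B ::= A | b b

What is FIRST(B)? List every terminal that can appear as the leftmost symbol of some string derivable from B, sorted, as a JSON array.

Compute FIRST by fixpoint:
round 1:
  A via A→a a: +{a}
  B via B→A: +{a}
  B via B→b b: +{b}
  S via S→A: +{a}
  S via S→b B: +{b}
  FIRST[S]={a,b}  FIRST[A]={a}  FIRST[B]={a,b}
round 2:
  A via A→S: +{b}
  FIRST[S]={a,b}  FIRST[A]={a,b}  FIRST[B]={a,b}
round 3: (no change)
  FIRST[S]={a,b}  FIRST[A]={a,b}  FIRST[B]={a,b}

FIRST(B) = ["a", "b"]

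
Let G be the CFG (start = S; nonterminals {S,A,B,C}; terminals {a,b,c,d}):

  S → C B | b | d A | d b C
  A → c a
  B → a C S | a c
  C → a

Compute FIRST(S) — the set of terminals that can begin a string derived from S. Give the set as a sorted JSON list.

FIRST iteration:
iter 1:
  A via A→c a: +{c}
  B via B→a C S: +{a}
  C via C→a: +{a}
  S via S→C B: +{a}
  S via S→b: +{b}
  S via S→d A: +{d}
  FIRST[S]={a,b,d}  FIRST[A]={c}  FIRST[B]={a}  FIRST[C]={a}
iter 2: (stable)
  FIRST[S]={a,b,d}  FIRST[A]={c}  FIRST[B]={a}  FIRST[C]={a}

FIRST(S) = ["a", "b", "d"]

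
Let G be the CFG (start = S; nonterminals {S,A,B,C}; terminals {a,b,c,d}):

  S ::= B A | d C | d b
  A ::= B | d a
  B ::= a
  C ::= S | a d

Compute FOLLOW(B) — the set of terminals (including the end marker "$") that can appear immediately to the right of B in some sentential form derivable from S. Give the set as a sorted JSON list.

Compute FIRST by fixpoint:
[1]
  A via A→d a: +{d}
  B via B→a: +{a}
  C via C→a d: +{a}
  S via S→B A: +{a}
  S via S→d C: +{d}
  FIRST[S]={a,d}  FIRST[A]={d}  FIRST[B]={a}  FIRST[C]={a}
[2]
  A via A→B: +{a}
  C via C→S: +{d}
  FIRST[S]={a,d}  FIRST[A]={a,d}  FIRST[B]={a}  FIRST[C]={a,d}
[3] (stable)
  FIRST[S]={a,d}  FIRST[A]={a,d}  FIRST[B]={a}  FIRST[C]={a,d}

FOLLOW sets:
seed FOLLOW(S) with $
pass 1:
  S→B A: FOLLOW(B) ⊇ FIRST(A) = {a,d}; new: +{a,d}
  S→B A: FOLLOW(A) ⊇ FOLLOW(S) ⊇ {$}; new: +{$}
  S→d C: FOLLOW(C) ⊇ FOLLOW(S) ⊇ {$}; new: +{$}
  S: {$}  A: {$}  B: {a,d}  C: {$}
pass 2:
  A→B: FOLLOW(B) ⊇ FOLLOW(A) ⊇ {$}; new: +{$}
  S: {$}  A: {$}  B: {$,a,d}  C: {$}
pass 3: — fixpoint
  S: {$}  A: {$}  B: {$,a,d}  C: {$}

FOLLOW(B) = ["$", "a", "d"]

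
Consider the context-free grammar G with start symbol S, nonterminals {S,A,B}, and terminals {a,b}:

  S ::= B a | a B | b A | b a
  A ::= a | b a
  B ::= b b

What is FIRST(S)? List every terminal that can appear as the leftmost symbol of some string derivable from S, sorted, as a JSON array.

FIRST iteration:
pass 1:
  A via A→a: +{a}
  A via A→b a: +{b}
  B via B→b b: +{b}
  S via S→B a: +{b}
  S via S→a B: +{a}
  S: {a,b}  A: {a,b}  B: {b}
pass 2: (stable)
  S: {a,b}  A: {a,b}  B: {b}

FIRST(S) = ["a", "b"]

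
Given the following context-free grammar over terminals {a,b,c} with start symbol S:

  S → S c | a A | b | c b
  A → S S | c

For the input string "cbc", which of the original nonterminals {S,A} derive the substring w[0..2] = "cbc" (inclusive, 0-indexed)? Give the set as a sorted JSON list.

Convert to CNF:
  S -> S T0 | T0 T2 | T1 A | b
  A -> S S | c
  T0 -> c
  T1 -> a
  T2 -> b

Fill CYK table bottom-up — only the sub-triangle for w[0..2]:
  [0..0]={A,T0}  "c"  orig:{A}
  [1..1]={S,T2}  "b"  orig:{S}
  [2..2]={A,T0}  "c"  orig:{A}
  [0..1]={S}  "cb"
  [1..2]={S}  "bc"
  [0..2]={S}  "cbc"

Original NTs in T[0,2] deriving "cbc": ["S"]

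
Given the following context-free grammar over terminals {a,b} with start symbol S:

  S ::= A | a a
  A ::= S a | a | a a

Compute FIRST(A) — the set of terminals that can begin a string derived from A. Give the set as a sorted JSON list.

Compute FIRST by fixpoint:
round 1:
  A via A→a: +{a}
  S via S→A: +{a}
  FIRST[S]={a}  FIRST[A]={a}
round 2: — fixpoint
  FIRST[S]={a}  FIRST[A]={a}

FIRST(A) = ["a"]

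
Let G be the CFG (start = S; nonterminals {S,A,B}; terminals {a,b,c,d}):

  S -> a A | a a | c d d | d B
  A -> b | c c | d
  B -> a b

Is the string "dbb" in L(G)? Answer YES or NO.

CNF form of G:
  S -> T0 X4 | T1 A | T1 T1 | T3 B
  A -> T0 T0 | b | d
  B -> T1 T2
  T0 -> c
  T1 -> a
  T2 -> b
  T3 -> d
  X4 -> T3 T3

CYK table (by increasing span):
  T[0,0] 'd' = {A,T3}  orig:{A}
  T[1,1] 'b' = {A,T2}  orig:{A}
  T[2,2] 'b' = {A,T2}  orig:{A}
  T[0,1] 'db' = ∅
  T[1,2] 'bb' = ∅
  T[0,2] 'dbb' = ∅

S ∉ T[0,2] ⇒ NO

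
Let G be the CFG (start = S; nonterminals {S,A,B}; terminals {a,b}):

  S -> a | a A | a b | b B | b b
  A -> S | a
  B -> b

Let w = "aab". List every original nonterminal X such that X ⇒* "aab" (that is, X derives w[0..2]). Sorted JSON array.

CNF form of G:
  S -> T0 A | T0 T1 | T1 B | T1 T1 | a
  A -> T0 A | T0 T1 | T1 B | T1 T1 | a
  B -> b
  T0 -> a
  T1 -> b

CYK fill, restricted to cells inside w[0..2]:
  [0..0]={A,S,T0}  "a"  orig:{A,S}
  [1..1]={A,S,T0}  "a"  orig:{A,S}
  [2..2]={B,T1}  "b"  orig:{B}
  [0..1]={A,S}  "aa"
  [1..2]={A,S}  "ab"
  [0..2]={A,S}  "aab"

Original NTs in T[0,2] deriving "aab": ["A", "S"]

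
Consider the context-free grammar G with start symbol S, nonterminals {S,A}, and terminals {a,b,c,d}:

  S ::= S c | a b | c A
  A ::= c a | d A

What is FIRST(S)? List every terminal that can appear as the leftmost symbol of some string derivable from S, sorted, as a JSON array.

FIRST iteration:
iter 1:
  A via A→c a: +{c}
  A via A→d A: +{d}
  S via S→a b: +{a}
  S via S→c A: +{c}
  FIRST[S]={a,c}  FIRST[A]={c,d}
iter 2: (stable)
  FIRST[S]={a,c}  FIRST[A]={c,d}

FIRST(S) = ["a", "c"]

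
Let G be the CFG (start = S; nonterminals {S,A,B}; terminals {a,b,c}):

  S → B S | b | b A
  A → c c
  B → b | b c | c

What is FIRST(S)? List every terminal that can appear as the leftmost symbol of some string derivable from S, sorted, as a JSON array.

FIRST iteration:
round 1:
  A via A→c c: +{c}
  B via B→b: +{b}
  B via B→c: +{c}
  S via S→B S: +{b,c}
  FIRST[S]={b,c}  FIRST[A]={c}  FIRST[B]={b,c}
round 2: (stable)
  FIRST[S]={b,c}  FIRST[A]={c}  FIRST[B]={b,c}

FIRST(S) = ["b", "c"]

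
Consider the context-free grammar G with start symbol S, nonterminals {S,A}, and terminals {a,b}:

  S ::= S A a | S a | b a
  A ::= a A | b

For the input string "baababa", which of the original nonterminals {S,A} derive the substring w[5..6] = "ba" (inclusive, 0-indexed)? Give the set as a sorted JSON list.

CNF form of G:
  S -> S T0 | S X2 | T1 T0
  A -> T0 A | b
  T0 -> a
  T1 -> b
  X2 -> A T0

CYK table (by increasing span), restricted to cells inside w[5..6]:
  T[5,5] 'b' = {A,T1}  orig:{A}
  T[6,6] 'a' = {T0}  orig:{}
  T[5,6] 'ba' = {S,X2}  orig:{S}

Original NTs in T[5,6] deriving "ba": ["S"]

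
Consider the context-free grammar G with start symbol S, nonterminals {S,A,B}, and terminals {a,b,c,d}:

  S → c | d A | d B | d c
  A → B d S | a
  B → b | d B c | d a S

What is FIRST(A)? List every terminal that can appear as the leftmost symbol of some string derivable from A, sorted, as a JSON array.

FIRST sets, iterate to fixpoint:
iter 1:
  A via A→a: +{a}
  B via B→b: +{b}
  B via B→d B c: +{d}
  S via S→c: +{c}
  S via S→d A: +{d}
  S: {c,d}  A: {a}  B: {b,d}
iter 2:
  A via A→B d S: +{b,d}
  S: {c,d}  A: {a,b,d}  B: {b,d}
iter 3: (no change)
  S: {c,d}  A: {a,b,d}  B: {b,d}

FIRST(A) = ["a", "b", "d"]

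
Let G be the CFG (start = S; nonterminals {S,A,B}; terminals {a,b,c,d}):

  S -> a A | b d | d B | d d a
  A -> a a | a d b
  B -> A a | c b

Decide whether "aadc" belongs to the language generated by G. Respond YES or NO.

Convert to CNF:
  S -> T0 A | T1 B | T1 X5 | T2 T1
  A -> T0 T0 | T0 X4
  B -> A T0 | T3 T2
  T0 -> a
  T1 -> d
  T2 -> b
  T3 -> c
  X4 -> T1 T2
  X5 -> T1 T0

CYK fill:
  cell(0,0) a: {T0}  orig:{}
  cell(1,1) a: {T0}  orig:{}
  cell(2,2) d: {T1}  orig:{}
  cell(3,3) c: {T3}  orig:{}
  cell(0,1) aa: {A}
  cell(1,2) ad: ∅
  cell(2,3) dc: ∅
  cell(0,2) aad: ∅
  cell(1,3) adc: ∅
  cell(0,3) aadc: ∅

S ∉ T[0,3] ⇒ NO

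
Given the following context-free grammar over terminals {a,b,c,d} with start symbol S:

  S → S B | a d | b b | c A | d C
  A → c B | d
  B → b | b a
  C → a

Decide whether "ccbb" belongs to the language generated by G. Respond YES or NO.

CNF form of G:
  S -> S B | T0 A | T1 T1 | T2 T3 | T3 C
  A -> T0 B | d
  B -> T1 T2 | b
  C -> a
  T0 -> c
  T1 -> b
  T2 -> a
  T3 -> d

CYK fill:
  cell(0,0) c: {T0}  orig:{}
  cell(1,1) c: {T0}  orig:{}
  cell(2,2) b: {B,T1}  orig:{B}
  cell(3,3) b: {B,T1}  orig:{B}
  cell(0,1) cc: ∅
  cell(1,2) cb: {A}
  cell(2,3) bb: {S}
  cell(0,2) ccb: {S}
  cell(1,3) cbb: ∅
  cell(0,3) ccbb: {S}

S ∈ T[0,3] ⇒ YES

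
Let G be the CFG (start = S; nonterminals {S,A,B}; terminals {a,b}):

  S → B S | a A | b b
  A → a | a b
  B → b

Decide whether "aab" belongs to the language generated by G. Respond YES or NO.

Convert to CNF:
  S -> B S | T0 A | T1 T1
  A -> T0 T1 | a
  B -> b
  T0 -> a
  T1 -> b

CYK fill:
  T[0,0] 'a' = {A,T0}  orig:{A}
  T[1,1] 'a' = {A,T0}  orig:{A}
  T[2,2] 'b' = {B,T1}  orig:{B}
  T[0,1] 'aa' = {S}
  T[1,2] 'ab' = {A}
  T[0,2] 'aab' = {S}

S ∈ T[0,2] ⇒ YES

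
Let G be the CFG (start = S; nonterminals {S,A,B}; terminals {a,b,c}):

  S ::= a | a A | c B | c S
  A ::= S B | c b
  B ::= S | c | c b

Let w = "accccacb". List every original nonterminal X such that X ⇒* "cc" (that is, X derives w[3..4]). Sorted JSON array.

CNF form of G:
  S -> T0 B | T0 S | T2 A | a
  A -> S B | T0 T1
  B -> T0 B | T0 S | T0 T1 | T2 A | a | c
  T0 -> c
  T1 -> b
  T2 -> a

CYK table (by increasing span) — only the sub-triangle for w[3..4]:
  [3..3]={B,T0}  "c"  orig:{B}
  [4..4]={B,T0}  "c"  orig:{B}
  [3..4]={B,S}  "cc"

Original NTs in T[3,4] deriving "cc": ["B", "S"]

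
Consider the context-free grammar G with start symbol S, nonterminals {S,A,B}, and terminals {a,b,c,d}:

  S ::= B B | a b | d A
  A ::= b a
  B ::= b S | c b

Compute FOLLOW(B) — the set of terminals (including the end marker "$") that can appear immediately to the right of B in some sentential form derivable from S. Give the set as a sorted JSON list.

FIRST iteration:
iter 1:
  A via A→b a: +{b}
  B via B→b S: +{b}
  B via B→c b: +{c}
  S via S→B B: +{b,c}
  S via S→a b: +{a}
  S via S→d A: +{d}
  FIRST(S)={a,b,c,d}  FIRST(A)={b}  FIRST(B)={b,c}
iter 2: done
  FIRST(S)={a,b,c,d}  FIRST(A)={b}  FIRST(B)={b,c}

Compute FOLLOW by fixpoint:
FOLLOW(S) := {$}
iter 1:
  S→B B: FOLLOW(B) ⊇ FIRST(B) = {b,c}; new: +{b,c}
  S→B B: FOLLOW(B) ⊇ FOLLOW(S) ⊇ {$}; new: +{$}
  S→d A: FOLLOW(A) ⊇ FOLLOW(S) ⊇ {$}; new: +{$}
  FOLLOW(S)={$}  FOLLOW(A)={$}  FOLLOW(B)={$,b,c}
iter 2:
  B→b S: FOLLOW(S) ⊇ FOLLOW(B) ⊇ {$,b,c}; new: +{b,c}
  S→d A: FOLLOW(A) ⊇ FOLLOW(S) ⊇ {$,b,c}; new: +{b,c}
  FOLLOW(S)={$,b,c}  FOLLOW(A)={$,b,c}  FOLLOW(B)={$,b,c}
iter 3: (no change)
  FOLLOW(S)={$,b,c}  FOLLOW(A)={$,b,c}  FOLLOW(B)={$,b,c}

FOLLOW(B) = ["$", "b", "c"]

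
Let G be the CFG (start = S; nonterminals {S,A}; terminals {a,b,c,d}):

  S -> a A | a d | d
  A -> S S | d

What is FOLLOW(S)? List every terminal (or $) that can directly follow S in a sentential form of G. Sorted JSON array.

FIRST sets, iterate to fixpoint:
iter 1:
  A via A→d: +{d}
  S via S→a A: +{a}
  S via S→d: +{d}
  FIRST(S)={a,d}  FIRST(A)={d}
iter 2:
  A via A→S S: +{a}
  FIRST(S)={a,d}  FIRST(A)={a,d}
iter 3: — fixpoint
  FIRST(S)={a,d}  FIRST(A)={a,d}

Compute FOLLOW by fixpoint:
seed FOLLOW(S) with $
round 1:
  A→S S: FOLLOW(S) ⊇ FIRST(S) = {a,d}; new: +{a,d}
  S→a A: FOLLOW(A) ⊇ FOLLOW(S) ⊇ {$,a,d}; new: +{$,a,d}
  FOLLOW(S)={$,a,d}  FOLLOW(A)={$,a,d}
round 2: (no change)
  FOLLOW(S)={$,a,d}  FOLLOW(A)={$,a,d}

FOLLOW(S) = ["$", "a", "d"]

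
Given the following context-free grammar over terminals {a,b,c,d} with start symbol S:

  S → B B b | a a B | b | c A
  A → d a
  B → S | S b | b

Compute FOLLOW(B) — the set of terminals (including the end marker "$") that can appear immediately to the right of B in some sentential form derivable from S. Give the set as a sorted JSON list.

FIRST sets, iterate to fixpoint:
iter 1:
  A via A→d a: +{d}
  B via B→b: +{b}
  S via S→B B b: +{b}
  S via S→a a B: +{a}
  S via S→c A: +{c}
  FIRST[S]={a,b,c}  FIRST[A]={d}  FIRST[B]={b}
iter 2:
  B via B→S: +{a,c}
  FIRST[S]={a,b,c}  FIRST[A]={d}  FIRST[B]={a,b,c}
iter 3: done
  FIRST[S]={a,b,c}  FIRST[A]={d}  FIRST[B]={a,b,c}

FOLLOW iteration:
seed FOLLOW(S) with $
iter 1:
  B→S b: FOLLOW(S) ⊇ FIRST(b) = {b}; new: +{b}
  S→B B b: FOLLOW(B) ⊇ FIRST(B) = {a,b,c}; new: +{a,b,c}
  S→a a B: FOLLOW(B) ⊇ FOLLOW(S) ⊇ {$,b}; new: +{$}
  S→c A: FOLLOW(A) ⊇ FOLLOW(S) ⊇ {$,b}; new: +{$,b}
  FOLLOW[S]={$,b}  FOLLOW[A]={$,b}  FOLLOW[B]={$,a,b,c}
iter 2:
  B→S: FOLLOW(S) ⊇ FOLLOW(B) ⊇ {$,a,b,c}; new: +{a,c}
  S→c A: FOLLOW(A) ⊇ FOLLOW(S) ⊇ {$,a,b,c}; new: +{a,c}
  FOLLOW[S]={$,a,b,c}  FOLLOW[A]={$,a,b,c}  FOLLOW[B]={$,a,b,c}
iter 3: done
  FOLLOW[S]={$,a,b,c}  FOLLOW[A]={$,a,b,c}  FOLLOW[B]={$,a,b,c}

FOLLOW(B) = ["$", "a", "b", "c"]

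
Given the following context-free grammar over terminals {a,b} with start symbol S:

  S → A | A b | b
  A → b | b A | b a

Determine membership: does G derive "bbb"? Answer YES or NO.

Convert to CNF:
  S -> A T0 | T0 A | T0 T1 | b
  A -> T0 A | T0 T1 | b
  T0 -> b
  T1 -> a

CYK fill:
  T[0,0] 'b' = {A,S,T0}  orig:{A,S}
  T[1,1] 'b' = {A,S,T0}  orig:{A,S}
  T[2,2] 'b' = {A,S,T0}  orig:{A,S}
  T[0,1] 'bb' = {A,S}
  T[1,2] 'bb' = {A,S}
  T[0,2] 'bbb' = {A,S}

S ∈ T[0,2] ⇒ YES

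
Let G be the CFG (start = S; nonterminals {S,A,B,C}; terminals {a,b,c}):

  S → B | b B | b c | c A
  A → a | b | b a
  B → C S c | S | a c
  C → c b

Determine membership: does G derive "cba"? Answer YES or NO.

CNF form of G:
  S -> C X4 | T0 B | T0 T2 | T1 T2 | T2 A
  A -> T0 T1 | a | b
  B -> C X3 | T0 B | T0 T2 | T1 T2 | T2 A
  C -> T2 T0
  T0 -> b
  T1 -> a
  T2 -> c
  X3 -> S T2
  X4 -> S T2

CYK table (by increasing span):
  cell(0,0) c: {T2}  orig:{}
  cell(1,1) b: {A,T0}  orig:{A}
  cell(2,2) a: {A,T1}  orig:{A}
  cell(0,1) cb: {B,C,S}
  cell(1,2) ba: {A}
  cell(0,2) cba: {B,S}

S ∈ T[0,2] ⇒ YES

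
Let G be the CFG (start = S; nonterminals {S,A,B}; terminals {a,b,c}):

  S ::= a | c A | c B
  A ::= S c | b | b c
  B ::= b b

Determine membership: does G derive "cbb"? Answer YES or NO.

CNF form of G:
  S -> T0 A | T0 B | a
  A -> S T0 | T1 T0 | b
  B -> T1 T1
  T0 -> c
  T1 -> b

Fill CYK table bottom-up:
  T[0,0] 'c' = {T0}  orig:{}
  T[1,1] 'b' = {A,T1}  orig:{A}
  T[2,2] 'b' = {A,T1}  orig:{A}
  T[0,1] 'cb' = {S}
  T[1,2] 'bb' = {B}
  T[0,2] 'cbb' = {S}

S ∈ T[0,2] ⇒ YES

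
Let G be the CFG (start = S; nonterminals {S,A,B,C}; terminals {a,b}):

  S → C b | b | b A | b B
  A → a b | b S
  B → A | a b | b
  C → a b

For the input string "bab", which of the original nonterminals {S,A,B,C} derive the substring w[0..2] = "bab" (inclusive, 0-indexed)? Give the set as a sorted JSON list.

CNF form of G:
  S -> C T1 | T1 A | T1 B | b
  A -> T0 T1 | T1 S
  B -> T0 T1 | T1 S | b
  C -> T0 T1
  T0 -> a
  T1 -> b

CYK table (by increasing span) — only the sub-triangle for w[0..2]:
  [0..0]={B,S,T1}  "b"  orig:{B,S}
  [1..1]={T0}  "a"  orig:{}
  [2..2]={B,S,T1}  "b"  orig:{B,S}
  [0..1]=∅  "ba"
  [1..2]={A,B,C}  "ab"
  [0..2]={S}  "bab"

Original NTs in T[0,2] deriving "bab": ["S"]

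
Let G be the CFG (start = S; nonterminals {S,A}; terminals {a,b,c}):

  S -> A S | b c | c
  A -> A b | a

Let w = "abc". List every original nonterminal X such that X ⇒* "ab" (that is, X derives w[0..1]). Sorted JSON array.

CNF form of G:
  S -> A S | T0 T1 | c
  A -> A T0 | a
  T0 -> b
  T1 -> c

CYK table (by increasing span) — only the sub-triangle for w[0..1]:
  cell(0,0) a: {A}
  cell(1,1) b: {T0}  orig:{}
  cell(0,1) ab: {A}

Original NTs in T[0,1] deriving "ab": ["A"]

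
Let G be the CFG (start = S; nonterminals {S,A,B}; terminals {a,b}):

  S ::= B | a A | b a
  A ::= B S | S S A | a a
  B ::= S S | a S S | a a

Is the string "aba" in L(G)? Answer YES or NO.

CNF form of G:
  S -> S S | T0 A | T0 T0 | T0 X4 | T1 T0
  A -> B S | S X2 | T0 T0
  B -> S S | T0 T0 | T0 X3
  T0 -> a
  T1 -> b
  X2 -> S A
  X3 -> S S
  X4 -> S S

CYK fill:
  T[0,0] 'a' = {T0}  orig:{}
  T[1,1] 'b' = {T1}  orig:{}
  T[2,2] 'a' = {T0}  orig:{}
  T[0,1] 'ab' = ∅
  T[1,2] 'ba' = {S}
  T[0,2] 'aba' = ∅

S ∉ T[0,2] ⇒ NO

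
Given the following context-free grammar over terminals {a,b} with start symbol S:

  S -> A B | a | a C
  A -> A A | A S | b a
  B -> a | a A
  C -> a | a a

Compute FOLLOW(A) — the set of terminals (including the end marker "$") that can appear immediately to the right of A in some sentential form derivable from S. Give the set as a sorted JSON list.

Compute FIRST by fixpoint:
round 1:
  A via A→b a: +{b}
  B via B→a: +{a}
  C via C→a: +{a}
  S via S→A B: +{b}
  S via S→a: +{a}
  S: {a,b}  A: {b}  B: {a}  C: {a}
round 2: (no change)
  S: {a,b}  A: {b}  B: {a}  C: {a}

FOLLOW sets:
seed FOLLOW(S) with $
pass 1:
  A→A A: FOLLOW(A) ⊇ FIRST(A) = {b}; new: +{b}
  A→A S: FOLLOW(A) ⊇ FIRST(S) = {a,b}; new: +{a}
  A→A S: FOLLOW(S) ⊇ FOLLOW(A) ⊇ {a,b}; new: +{a,b}
  S→A B: FOLLOW(B) ⊇ FOLLOW(S) ⊇ {$,a,b}; new: +{$,a,b}
  S→a C: FOLLOW(C) ⊇ FOLLOW(S) ⊇ {$,a,b}; new: +{$,a,b}
  FOLLOW[S]={$,a,b}  FOLLOW[A]={a,b}  FOLLOW[B]={$,a,b}  FOLLOW[C]={$,a,b}
pass 2:
  B→a A: FOLLOW(A) ⊇ FOLLOW(B) ⊇ {$,a,b}; new: +{$}
  FOLLOW[S]={$,a,b}  FOLLOW[A]={$,a,b}  FOLLOW[B]={$,a,b}  FOLLOW[C]={$,a,b}
pass 3: (stable)
  FOLLOW[S]={$,a,b}  FOLLOW[A]={$,a,b}  FOLLOW[B]={$,a,b}  FOLLOW[C]={$,a,b}

FOLLOW(A) = ["$", "a", "b"]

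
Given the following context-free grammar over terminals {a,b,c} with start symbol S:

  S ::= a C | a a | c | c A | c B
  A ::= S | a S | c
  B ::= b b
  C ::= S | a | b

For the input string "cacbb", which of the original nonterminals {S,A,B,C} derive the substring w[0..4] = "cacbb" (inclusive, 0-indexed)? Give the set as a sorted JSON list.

Convert to CNF:
  S -> T0 C | T0 T0 | T1 A | T1 B | c
  A -> T0 C | T0 S | T0 T0 | T1 A | T1 B | c
  B -> T2 T2
  C -> T0 C | T0 T0 | T1 A | T1 B | a | b | c
  T0 -> a
  T1 -> c
  T2 -> b

CYK table (by increasing span) (cells [i..j] with 0 ≤ i ≤ j ≤ 4 only):
  [0..0]={A,C,S,T1}  "c"  orig:{A,C,S}
  [1..1]={C,T0}  "a"  orig:{C}
  [2..2]={A,C,S,T1}  "c"  orig:{A,C,S}
  [3..3]={C,T2}  "b"  orig:{C}
  [4..4]={C,T2}  "b"  orig:{C}
  [0..1]=∅  "ca"
  [1..2]={A,C,S}  "ac"
  [2..3]=∅  "cb"
  [3..4]={B}  "bb"
  [0..2]={A,C,S}  "cac"
  [1..3]=∅  "acb"
  [2..4]={A,C,S}  "cbb"
  [0..3]=∅  "cacb"
  [1..4]={A,C,S}  "acbb"
  [0..4]={A,C,S}  "cacbb"

Original NTs in T[0,4] deriving "cacbb": ["A", "C", "S"]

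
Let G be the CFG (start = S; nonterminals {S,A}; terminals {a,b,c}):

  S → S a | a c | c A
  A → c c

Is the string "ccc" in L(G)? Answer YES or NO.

Convert to CNF:
  S -> S T1 | T0 A | T1 T0
  A -> T0 T0
  T0 -> c
  T1 -> a

Fill CYK table bottom-up:
  [0..0]={T0}  "c"  orig:{}
  [1..1]={T0}  "c"  orig:{}
  [2..2]={T0}  "c"  orig:{}
  [0..1]={A}  "cc"
  [1..2]={A}  "cc"
  [0..2]={S}  "ccc"

S ∈ T[0,2] ⇒ YES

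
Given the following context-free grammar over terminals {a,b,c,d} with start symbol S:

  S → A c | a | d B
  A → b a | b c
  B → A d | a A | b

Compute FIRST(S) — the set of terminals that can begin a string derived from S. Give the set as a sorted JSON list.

FIRST iteration:
[1]
  A via A→b a: +{b}
  B via B→A d: +{b}
  B via B→a A: +{a}
  S via S→A c: +{b}
  S via S→a: +{a}
  S via S→d B: +{d}
  FIRST[S]={a,b,d}  FIRST[A]={b}  FIRST[B]={a,b}
[2] (stable)
  FIRST[S]={a,b,d}  FIRST[A]={b}  FIRST[B]={a,b}

FIRST(S) = ["a", "b", "d"]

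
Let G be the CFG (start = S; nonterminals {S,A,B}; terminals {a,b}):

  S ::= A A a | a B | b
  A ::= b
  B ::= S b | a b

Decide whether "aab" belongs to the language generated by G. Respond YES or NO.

CNF form of G:
  S -> A X2 | T1 B | b
  A -> b
  B -> S T0 | T1 T0
  T0 -> b
  T1 -> a
  X2 -> A T1

CYK fill:
  T[0,0] 'a' = {T1}  orig:{}
  T[1,1] 'a' = {T1}  orig:{}
  T[2,2] 'b' = {A,S,T0}  orig:{A,S}
  T[0,1] 'aa' = ∅
  T[1,2] 'ab' = {B}
  T[0,2] 'aab' = {S}

S ∈ T[0,2] ⇒ YES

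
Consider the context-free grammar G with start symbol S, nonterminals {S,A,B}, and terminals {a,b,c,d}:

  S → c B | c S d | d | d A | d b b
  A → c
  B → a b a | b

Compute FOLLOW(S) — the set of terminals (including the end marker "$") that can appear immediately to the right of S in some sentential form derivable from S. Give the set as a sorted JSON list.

Compute FIRST by fixpoint:
pass 1:
  A via A→c: +{c}
  B via B→a b a: +{a}
  B via B→b: +{b}
  S via S→c B: +{c}
  S via S→d: +{d}
  FIRST[S]={c,d}  FIRST[A]={c}  FIRST[B]={a,b}
pass 2: — fixpoint
  FIRST[S]={c,d}  FIRST[A]={c}  FIRST[B]={a,b}

FOLLOW iteration:
seed FOLLOW(S) with $
iter 1:
  S→c B: FOLLOW(B) ⊇ FOLLOW(S) ⊇ {$}; new: +{$}
  S→c S d: FOLLOW(S) ⊇ FIRST(d) = {d}; new: +{d}
  S→d A: FOLLOW(A) ⊇ FOLLOW(S) ⊇ {$,d}; new: +{$,d}
  FOLLOW(S)={$,d}  FOLLOW(A)={$,d}  FOLLOW(B)={$}
iter 2:
  S→c B: FOLLOW(B) ⊇ FOLLOW(S) ⊇ {$,d}; new: +{d}
  FOLLOW(S)={$,d}  FOLLOW(A)={$,d}  FOLLOW(B)={$,d}
iter 3: — fixpoint
  FOLLOW(S)={$,d}  FOLLOW(A)={$,d}  FOLLOW(B)={$,d}

FOLLOW(S) = ["$", "d"]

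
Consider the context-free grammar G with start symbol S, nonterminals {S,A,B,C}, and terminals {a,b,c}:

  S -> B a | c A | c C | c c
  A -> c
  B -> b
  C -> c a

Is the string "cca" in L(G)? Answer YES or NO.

CNF form of G:
  S -> B T1 | T0 A | T0 C | T0 T0
  A -> c
  B -> b
  C -> T0 T1
  T0 -> c
  T1 -> a

CYK fill:
  T[0,0] 'c' = {A,T0}  orig:{A}
  T[1,1] 'c' = {A,T0}  orig:{A}
  T[2,2] 'a' = {T1}  orig:{}
  T[0,1] 'cc' = {S}
  T[1,2] 'ca' = {C}
  T[0,2] 'cca' = {S}

S ∈ T[0,2] ⇒ YES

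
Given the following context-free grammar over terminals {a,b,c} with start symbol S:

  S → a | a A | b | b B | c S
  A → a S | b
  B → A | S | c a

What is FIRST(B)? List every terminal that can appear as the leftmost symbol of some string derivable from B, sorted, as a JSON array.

FIRST iteration:
round 1:
  A via A→a S: +{a}
  A via A→b: +{b}
  B via B→A: +{a,b}
  B via B→c a: +{c}
  S via S→a: +{a}
  S via S→b: +{b}
  S via S→c S: +{c}
  FIRST(S)={a,b,c}  FIRST(A)={a,b}  FIRST(B)={a,b,c}
round 2: done
  FIRST(S)={a,b,c}  FIRST(A)={a,b}  FIRST(B)={a,b,c}

FIRST(B) = ["a", "b", "c"]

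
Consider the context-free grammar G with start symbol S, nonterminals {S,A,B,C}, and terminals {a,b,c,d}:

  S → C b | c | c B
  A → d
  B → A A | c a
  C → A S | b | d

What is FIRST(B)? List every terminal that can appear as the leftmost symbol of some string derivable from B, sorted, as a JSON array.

FIRST iteration:
[1]
  A via A→d: +{d}
  B via B→A A: +{d}
  B via B→c a: +{c}
  C via C→A S: +{d}
  C via C→b: +{b}
  S via S→C b: +{b,d}
  S via S→c: +{c}
  FIRST(S)={b,c,d}  FIRST(A)={d}  FIRST(B)={c,d}  FIRST(C)={b,d}
[2] — fixpoint
  FIRST(S)={b,c,d}  FIRST(A)={d}  FIRST(B)={c,d}  FIRST(C)={b,d}

FIRST(B) = ["c", "d"]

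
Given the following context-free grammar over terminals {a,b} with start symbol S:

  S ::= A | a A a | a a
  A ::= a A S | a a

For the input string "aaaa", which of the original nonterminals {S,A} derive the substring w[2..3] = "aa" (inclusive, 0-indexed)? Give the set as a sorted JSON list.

CNF form of G:
  S -> T0 T0 | T0 X2 | T0 X3
  A -> T0 T0 | T0 X1
  T0 -> a
  X1 -> A S
  X2 -> A S
  X3 -> A T0

Fill CYK table bottom-up (cells [i..j] with 2 ≤ i ≤ j ≤ 3 only):
  T[2,2] 'a' = {T0}  orig:{}
  T[3,3] 'a' = {T0}  orig:{}
  T[2,3] 'aa' = {A,S}

Original NTs in T[2,3] deriving "aa": ["A", "S"]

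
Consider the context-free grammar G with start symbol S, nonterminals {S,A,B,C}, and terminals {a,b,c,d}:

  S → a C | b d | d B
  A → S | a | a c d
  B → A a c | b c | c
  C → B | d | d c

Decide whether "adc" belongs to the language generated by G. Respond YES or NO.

Convert to CNF:
  S -> T0 C | T2 B | T3 T2
  A -> T0 C | T0 X4 | T2 B | T3 T2 | a
  B -> A X5 | T3 T1 | c
  C -> A X6 | T2 T1 | T3 T1 | c | d
  T0 -> a
  T1 -> c
  T2 -> d
  T3 -> b
  X4 -> T1 T2
  X5 -> T0 T1
  X6 -> T0 T1

CYK fill:
  T[0,0] 'a' = {A,T0}  orig:{A}
  T[1,1] 'd' = {C,T2}  orig:{C}
  T[2,2] 'c' = {B,C,T1}  orig:{B,C}
  T[0,1] 'ad' = {A,S}
  T[1,2] 'dc' = {A,C,S}
  T[0,2] 'adc' = {A,S}

S ∈ T[0,2] ⇒ YES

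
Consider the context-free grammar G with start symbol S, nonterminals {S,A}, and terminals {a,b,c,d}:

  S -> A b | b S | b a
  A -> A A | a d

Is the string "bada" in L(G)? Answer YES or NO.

Convert to CNF:
  S -> A T2 | T2 S | T2 T0
  A -> A A | T0 T1
  T0 -> a
  T1 -> d
  T2 -> b

CYK table (by increasing span):
  T[0,0] 'b' = {T2}  orig:{}
  T[1,1] 'a' = {T0}  orig:{}
  T[2,2] 'd' = {T1}  orig:{}
  T[3,3] 'a' = {T0}  orig:{}
  T[0,1] 'ba' = {S}
  T[1,2] 'ad' = {A}
  T[2,3] 'da' = ∅
  T[0,2] 'bad' = ∅
  T[1,3] 'ada' = ∅
  T[0,3] 'bada' = ∅

S ∉ T[0,3] ⇒ NO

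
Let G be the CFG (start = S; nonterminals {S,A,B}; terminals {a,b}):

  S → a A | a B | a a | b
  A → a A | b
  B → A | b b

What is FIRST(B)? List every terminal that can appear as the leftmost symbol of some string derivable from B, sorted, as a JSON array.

FIRST sets, iterate to fixpoint:
round 1:
  A via A→a A: +{a}
  A via A→b: +{b}
  B via B→A: +{a,b}
  S via S→a A: +{a}
  S via S→b: +{b}
  FIRST(S)={a,b}  FIRST(A)={a,b}  FIRST(B)={a,b}
round 2: (no change)
  FIRST(S)={a,b}  FIRST(A)={a,b}  FIRST(B)={a,b}

FIRST(B) = ["a", "b"]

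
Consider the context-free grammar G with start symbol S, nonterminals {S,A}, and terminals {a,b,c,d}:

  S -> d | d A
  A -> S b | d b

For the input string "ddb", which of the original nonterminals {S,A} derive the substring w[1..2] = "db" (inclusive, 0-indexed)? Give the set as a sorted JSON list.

CNF form of G:
  S -> T1 A | d
  A -> S T0 | T1 T0
  T0 -> b
  T1 -> d

CYK table (by increasing span), restricted to cells inside w[1..2]:
  cell(1,1) d: {S,T1}  orig:{S}
  cell(2,2) b: {T0}  orig:{}
  cell(1,2) db: {A}

Original NTs in T[1,2] deriving "db": ["A"]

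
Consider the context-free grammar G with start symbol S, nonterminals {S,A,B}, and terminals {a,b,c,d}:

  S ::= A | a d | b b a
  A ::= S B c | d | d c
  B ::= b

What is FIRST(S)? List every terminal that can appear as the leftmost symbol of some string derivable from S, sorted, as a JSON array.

Compute FIRST by fixpoint:
round 1:
  A via A→d: +{d}
  B via B→b: +{b}
  S via S→A: +{d}
  S via S→a d: +{a}
  S via S→b b a: +{b}
  S: {a,b,d}  A: {d}  B: {b}
round 2:
  A via A→S B c: +{a,b}
  S: {a,b,d}  A: {a,b,d}  B: {b}
round 3: — fixpoint
  S: {a,b,d}  A: {a,b,d}  B: {b}

FIRST(S) = ["a", "b", "d"]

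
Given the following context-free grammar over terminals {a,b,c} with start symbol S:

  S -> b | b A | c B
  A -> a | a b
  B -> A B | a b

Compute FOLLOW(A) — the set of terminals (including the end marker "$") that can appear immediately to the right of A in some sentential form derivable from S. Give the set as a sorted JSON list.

FIRST sets, iterate to fixpoint:
pass 1:
  A via A→a: +{a}
  B via B→A B: +{a}
  S via S→b: +{b}
  S via S→c B: +{c}
  FIRST[S]={b,c}  FIRST[A]={a}  FIRST[B]={a}
pass 2: (no change)
  FIRST[S]={b,c}  FIRST[A]={a}  FIRST[B]={a}

FOLLOW sets:
FOLLOW(S) := {$}
round 1:
  B→A B: FOLLOW(A) ⊇ FIRST(B) = {a}; new: +{a}
  S→b A: FOLLOW(A) ⊇ FOLLOW(S) ⊇ {$}; new: +{$}
  S→c B: FOLLOW(B) ⊇ FOLLOW(S) ⊇ {$}; new: +{$}
  FOLLOW(S)={$}  FOLLOW(A)={$,a}  FOLLOW(B)={$}
round 2: (no change)
  FOLLOW(S)={$}  FOLLOW(A)={$,a}  FOLLOW(B)={$}

FOLLOW(A) = ["$", "a"]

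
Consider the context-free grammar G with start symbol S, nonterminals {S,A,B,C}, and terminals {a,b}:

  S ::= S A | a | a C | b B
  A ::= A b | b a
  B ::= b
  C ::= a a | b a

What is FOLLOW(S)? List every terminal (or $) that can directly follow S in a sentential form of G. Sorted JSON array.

FIRST iteration:
[1]
  A via A→b a: +{b}
  B via B→b: +{b}
  C via C→a a: +{a}
  C via C→b a: +{b}
  S via S→a: +{a}
  S via S→b B: +{b}
  FIRST(S)={a,b}  FIRST(A)={b}  FIRST(B)={b}  FIRST(C)={a,b}
[2] (no change)
  FIRST(S)={a,b}  FIRST(A)={b}  FIRST(B)={b}  FIRST(C)={a,b}

FOLLOW iteration:
seed FOLLOW(S) with $
[1]
  A→A b: FOLLOW(A) ⊇ FIRST(b) = {b}; new: +{b}
  S→S A: FOLLOW(S) ⊇ FIRST(A) = {b}; new: +{b}
  S→S A: FOLLOW(A) ⊇ FOLLOW(S) ⊇ {$,b}; new: +{$}
  S→a C: FOLLOW(C) ⊇ FOLLOW(S) ⊇ {$,b}; new: +{$,b}
  S→b B: FOLLOW(B) ⊇ FOLLOW(S) ⊇ {$,b}; new: +{$,b}
  FOLLOW[S]={$,b}  FOLLOW[A]={$,b}  FOLLOW[B]={$,b}  FOLLOW[C]={$,b}
[2] (no change)
  FOLLOW[S]={$,b}  FOLLOW[A]={$,b}  FOLLOW[B]={$,b}  FOLLOW[C]={$,b}

FOLLOW(S) = ["$", "b"]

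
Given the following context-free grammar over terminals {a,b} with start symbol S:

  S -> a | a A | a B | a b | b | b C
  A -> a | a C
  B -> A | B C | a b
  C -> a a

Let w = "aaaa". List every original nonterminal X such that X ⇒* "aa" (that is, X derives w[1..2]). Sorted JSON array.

CNF form of G:
  S -> T0 A | T0 B | T0 T1 | T1 C | a | b
  A -> T0 C | a
  B -> B C | T0 C | T0 T1 | a
  C -> T0 T0
  T0 -> a
  T1 -> b

CYK table (by increasing span), restricted to cells inside w[1..2]:
  [1..1]={A,B,S,T0}  "a"  orig:{A,B,S}
  [2..2]={A,B,S,T0}  "a"  orig:{A,B,S}
  [1..2]={C,S}  "aa"

Original NTs in T[1,2] deriving "aa": ["C", "S"]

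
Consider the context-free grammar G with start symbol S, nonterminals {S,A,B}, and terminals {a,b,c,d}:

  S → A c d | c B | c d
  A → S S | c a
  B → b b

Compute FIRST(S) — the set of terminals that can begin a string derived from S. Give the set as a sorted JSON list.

Compute FIRST by fixpoint:
round 1:
  A via A→c a: +{c}
  B via B→b b: +{b}
  S via S→A c d: +{c}
  FIRST(S)={c}  FIRST(A)={c}  FIRST(B)={b}
round 2: — fixpoint
  FIRST(S)={c}  FIRST(A)={c}  FIRST(B)={b}

FIRST(S) = ["c"]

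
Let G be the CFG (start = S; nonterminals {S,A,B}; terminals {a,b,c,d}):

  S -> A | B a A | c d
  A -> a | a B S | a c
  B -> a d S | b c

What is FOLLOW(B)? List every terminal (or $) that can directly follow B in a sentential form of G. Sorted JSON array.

Compute FIRST by fixpoint:
iter 1:
  A via A→a: +{a}
  B via B→a d S: +{a}
  B via B→b c: +{b}
  S via S→A: +{a}
  S via S→B a A: +{b}
  S via S→c d: +{c}
  S: {a,b,c}  A: {a}  B: {a,b}
iter 2: — fixpoint
  S: {a,b,c}  A: {a}  B: {a,b}

FOLLOW iteration:
initialize: $ ∈ FOLLOW(S)
[1]
  A→a B S: FOLLOW(B) ⊇ FIRST(S) = {a,b,c}; new: +{a,b,c}
  B→a d S: FOLLOW(S) ⊇ FOLLOW(B) ⊇ {a,b,c}; new: +{a,b,c}
  S→A: FOLLOW(A) ⊇ FOLLOW(S) ⊇ {$,a,b,c}; new: +{$,a,b,c}
  S: {$,a,b,c}  A: {$,a,b,c}  B: {a,b,c}
[2] (no change)
  S: {$,a,b,c}  A: {$,a,b,c}  B: {a,b,c}

FOLLOW(B) = ["a", "b", "c"]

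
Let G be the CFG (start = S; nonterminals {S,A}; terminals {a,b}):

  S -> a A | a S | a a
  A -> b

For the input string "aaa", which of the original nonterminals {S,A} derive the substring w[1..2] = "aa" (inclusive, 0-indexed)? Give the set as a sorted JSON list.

CNF form of G:
  S -> T0 A | T0 S | T0 T0
  A -> b
  T0 -> a

Fill CYK table bottom-up (cells [i..j] with 1 ≤ i ≤ j ≤ 2 only):
  cell(1,1) a: {T0}  orig:{}
  cell(2,2) a: {T0}  orig:{}
  cell(1,2) aa: {S}

Original NTs in T[1,2] deriving "aa": ["S"]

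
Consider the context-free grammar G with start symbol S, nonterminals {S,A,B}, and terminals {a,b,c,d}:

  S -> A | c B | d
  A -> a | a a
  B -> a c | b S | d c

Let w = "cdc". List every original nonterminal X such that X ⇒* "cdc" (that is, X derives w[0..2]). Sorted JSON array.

Convert to CNF:
  S -> T0 T0 | T1 B | a | d
  A -> T0 T0 | a
  B -> T0 T1 | T2 S | T3 T1
  T0 -> a
  T1 -> c
  T2 -> b
  T3 -> d

CYK fill — only the sub-triangle for w[0..2]:
  [0..0]={T1}  "c"  orig:{}
  [1..1]={S,T3}  "d"  orig:{S}
  [2..2]={T1}  "c"  orig:{}
  [0..1]=∅  "cd"
  [1..2]={B}  "dc"
  [0..2]={S}  "cdc"

Original NTs in T[0,2] deriving "cdc": ["S"]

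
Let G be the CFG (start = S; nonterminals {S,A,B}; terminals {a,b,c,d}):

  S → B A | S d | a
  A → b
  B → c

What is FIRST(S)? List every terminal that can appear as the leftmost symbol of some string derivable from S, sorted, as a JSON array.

FIRST sets, iterate to fixpoint:
pass 1:
  A via A→b: +{b}
  B via B→c: +{c}
  S via S→B A: +{c}
  S via S→a: +{a}
  S: {a,c}  A: {b}  B: {c}
pass 2: (no change)
  S: {a,c}  A: {b}  B: {c}

FIRST(S) = ["a", "c"]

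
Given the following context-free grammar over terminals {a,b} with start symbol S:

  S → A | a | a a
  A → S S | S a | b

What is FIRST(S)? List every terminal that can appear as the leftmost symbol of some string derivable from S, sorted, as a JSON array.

Compute FIRST by fixpoint:
[1]
  A via A→b: +{b}
  S via S→A: +{b}
  S via S→a: +{a}
  FIRST[S]={a,b}  FIRST[A]={b}
[2]
  A via A→S S: +{a}
  FIRST[S]={a,b}  FIRST[A]={a,b}
[3] — fixpoint
  FIRST[S]={a,b}  FIRST[A]={a,b}

FIRST(S) = ["a", "b"]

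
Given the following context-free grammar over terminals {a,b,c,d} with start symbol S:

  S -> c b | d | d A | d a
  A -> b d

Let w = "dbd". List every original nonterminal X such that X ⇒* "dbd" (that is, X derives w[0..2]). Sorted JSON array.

CNF form of G:
  S -> T1 A | T1 T3 | T2 T0 | d
  A -> T0 T1
  T0 -> b
  T1 -> d
  T2 -> c
  T3 -> a

CYK fill, restricted to cells inside w[0..2]:
  cell(0,0) d: {S,T1}  orig:{S}
  cell(1,1) b: {T0}  orig:{}
  cell(2,2) d: {S,T1}  orig:{S}
  cell(0,1) db: ∅
  cell(1,2) bd: {A}
  cell(0,2) dbd: {S}

Original NTs in T[0,2] deriving "dbd": ["S"]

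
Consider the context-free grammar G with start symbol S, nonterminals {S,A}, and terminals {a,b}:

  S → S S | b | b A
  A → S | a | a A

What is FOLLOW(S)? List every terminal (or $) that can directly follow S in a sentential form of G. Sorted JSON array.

Compute FIRST by fixpoint:
round 1:
  A via A→a: +{a}
  S via S→b: +{b}
  FIRST[S]={b}  FIRST[A]={a}
round 2:
  A via A→S: +{b}
  FIRST[S]={b}  FIRST[A]={a,b}
round 3: (stable)
  FIRST[S]={b}  FIRST[A]={a,b}

FOLLOW iteration:
seed FOLLOW(S) with $
iter 1:
  S→S S: FOLLOW(S) ⊇ FIRST(S) = {b}; new: +{b}
  S→b A: FOLLOW(A) ⊇ FOLLOW(S) ⊇ {$,b}; new: +{$,b}
  FOLLOW(S)={$,b}  FOLLOW(A)={$,b}
iter 2: done
  FOLLOW(S)={$,b}  FOLLOW(A)={$,b}

FOLLOW(S) = ["$", "b"]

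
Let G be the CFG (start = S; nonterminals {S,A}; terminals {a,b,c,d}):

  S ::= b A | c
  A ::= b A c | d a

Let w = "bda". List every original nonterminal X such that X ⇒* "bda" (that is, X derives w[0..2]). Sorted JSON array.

CNF form of G:
  S -> T0 A | c
  A -> T0 X4 | T2 T3
  T0 -> b
  T1 -> c
  T2 -> d
  T3 -> a
  X4 -> A T1

CYK table (by increasing span), restricted to cells inside w[0..2]:
  T[0,0] 'b' = {T0}  orig:{}
  T[1,1] 'd' = {T2}  orig:{}
  T[2,2] 'a' = {T3}  orig:{}
  T[0,1] 'bd' = ∅
  T[1,2] 'da' = {A}
  T[0,2] 'bda' = {S}

Original NTs in T[0,2] deriving "bda": ["S"]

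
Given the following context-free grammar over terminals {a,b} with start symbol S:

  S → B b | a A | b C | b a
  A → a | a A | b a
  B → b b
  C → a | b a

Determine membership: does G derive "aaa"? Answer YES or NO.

Convert to CNF:
  S -> B T1 | T0 A | T1 C | T1 T0
  A -> T0 A | T1 T0 | a
  B -> T1 T1
  C -> T1 T0 | a
  T0 -> a
  T1 -> b

Fill CYK table bottom-up:
  T[0,0] 'a' = {A,C,T0}  orig:{A,C}
  T[1,1] 'a' = {A,C,T0}  orig:{A,C}
  T[2,2] 'a' = {A,C,T0}  orig:{A,C}
  T[0,1] 'aa' = {A,S}
  T[1,2] 'aa' = {A,S}
  T[0,2] 'aaa' = {A,S}

S ∈ T[0,2] ⇒ YES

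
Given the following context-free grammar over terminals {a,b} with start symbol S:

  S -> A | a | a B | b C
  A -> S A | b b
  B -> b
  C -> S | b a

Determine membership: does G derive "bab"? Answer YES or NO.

Convert to CNF:
  S -> S A | T0 C | T0 T0 | T1 B | a
  A -> S A | T0 T0
  B -> b
  C -> S A | T0 C | T0 T0 | T0 T1 | T1 B | a
  T0 -> b
  T1 -> a

Fill CYK table bottom-up:
  T[0,0] 'b' = {B,T0}  orig:{B}
  T[1,1] 'a' = {C,S,T1}  orig:{C,S}
  T[2,2] 'b' = {B,T0}  orig:{B}
  T[0,1] 'ba' = {C,S}
  T[1,2] 'ab' = {C,S}
  T[0,2] 'bab' = {C,S}

S ∈ T[0,2] ⇒ YES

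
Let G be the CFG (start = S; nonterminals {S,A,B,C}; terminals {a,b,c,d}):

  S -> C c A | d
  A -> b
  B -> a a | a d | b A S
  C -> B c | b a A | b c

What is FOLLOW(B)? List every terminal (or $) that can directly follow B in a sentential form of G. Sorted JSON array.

FIRST sets, iterate to fixpoint:
[1]
  A via A→b: +{b}
  B via B→a a: +{a}
  B via B→b A S: +{b}
  C via C→B c: +{a,b}
  S via S→C c A: +{a,b}
  S via S→d: +{d}
  S: {a,b,d}  A: {b}  B: {a,b}  C: {a,b}
[2] done
  S: {a,b,d}  A: {b}  B: {a,b}  C: {a,b}

FOLLOW iteration:
FOLLOW(S) := {$}
round 1:
  B→b A S: FOLLOW(A) ⊇ FIRST(S) = {a,b,d}; new: +{a,b,d}
  C→B c: FOLLOW(B) ⊇ FIRST(c) = {c}; new: +{c}
  S→C c A: FOLLOW(C) ⊇ FIRST(c) = {c}; new: +{c}
  S→C c A: FOLLOW(A) ⊇ FOLLOW(S) ⊇ {$}; new: +{$}
  S: {$}  A: {$,a,b,d}  B: {c}  C: {c}
round 2:
  B→b A S: FOLLOW(S) ⊇ FOLLOW(B) ⊇ {c}; new: +{c}
  C→b a A: FOLLOW(A) ⊇ FOLLOW(C) ⊇ {c}; new: +{c}
  S: {$,c}  A: {$,a,b,c,d}  B: {c}  C: {c}
round 3: done
  S: {$,c}  A: {$,a,b,c,d}  B: {c}  C: {c}

FOLLOW(B) = ["c"]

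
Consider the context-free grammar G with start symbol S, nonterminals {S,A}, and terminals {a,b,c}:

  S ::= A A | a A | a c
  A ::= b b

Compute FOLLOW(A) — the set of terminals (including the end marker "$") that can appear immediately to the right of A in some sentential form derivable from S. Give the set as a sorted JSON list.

FIRST iteration:
pass 1:
  A via A→b b: +{b}
  S via S→A A: +{b}
  S via S→a A: +{a}
  S: {a,b}  A: {b}
pass 2: — fixpoint
  S: {a,b}  A: {b}

FOLLOW iteration:
FOLLOW(S) := {$}
[1]
  S→A A: FOLLOW(A) ⊇ FIRST(A) = {b}; new: +{b}
  S→A A: FOLLOW(A) ⊇ FOLLOW(S) ⊇ {$}; new: +{$}
  FOLLOW(S)={$}  FOLLOW(A)={$,b}
[2] (stable)
  FOLLOW(S)={$}  FOLLOW(A)={$,b}

FOLLOW(A) = ["$", "b"]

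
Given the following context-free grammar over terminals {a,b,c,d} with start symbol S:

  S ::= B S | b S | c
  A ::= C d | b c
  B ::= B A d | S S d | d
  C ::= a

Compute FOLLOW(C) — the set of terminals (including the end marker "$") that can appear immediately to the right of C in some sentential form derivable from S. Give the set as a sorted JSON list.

FIRST sets, iterate to fixpoint:
[1]
  A via A→b c: +{b}
  B via B→d: +{d}
  C via C→a: +{a}
  S via S→B S: +{d}
  S via S→b S: +{b}
  S via S→c: +{c}
  S: {b,c,d}  A: {b}  B: {d}  C: {a}
[2]
  A via A→C d: +{a}
  B via B→S S d: +{b,c}
  S: {b,c,d}  A: {a,b}  B: {b,c,d}  C: {a}
[3] (no change)
  S: {b,c,d}  A: {a,b}  B: {b,c,d}  C: {a}

FOLLOW sets:
FOLLOW(S) := {$}
round 1:
  A→C d: FOLLOW(C) ⊇ FIRST(d) = {d}; new: +{d}
  B→B A d: FOLLOW(B) ⊇ FIRST(A) = {a,b}; new: +{a,b}
  B→B A d: FOLLOW(A) ⊇ FIRST(d) = {d}; new: +{d}
  B→S S d: FOLLOW(S) ⊇ FIRST(S) = {b,c,d}; new: +{b,c,d}
  S→B S: FOLLOW(B) ⊇ FIRST(S) = {b,c,d}; new: +{c,d}
  FOLLOW[S]={$,b,c,d}  FOLLOW[A]={d}  FOLLOW[B]={a,b,c,d}  FOLLOW[C]={d}
round 2: — fixpoint
  FOLLOW[S]={$,b,c,d}  FOLLOW[A]={d}  FOLLOW[B]={a,b,c,d}  FOLLOW[C]={d}

FOLLOW(C) = ["d"]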